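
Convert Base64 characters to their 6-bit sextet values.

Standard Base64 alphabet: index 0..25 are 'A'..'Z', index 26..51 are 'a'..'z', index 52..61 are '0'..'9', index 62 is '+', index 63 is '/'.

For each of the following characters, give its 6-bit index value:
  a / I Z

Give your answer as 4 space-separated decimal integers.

'a': a..z range, 26 + ord('a') − ord('a') = 26
'/': index 63
'I': A..Z range, ord('I') − ord('A') = 8
'Z': A..Z range, ord('Z') − ord('A') = 25

Answer: 26 63 8 25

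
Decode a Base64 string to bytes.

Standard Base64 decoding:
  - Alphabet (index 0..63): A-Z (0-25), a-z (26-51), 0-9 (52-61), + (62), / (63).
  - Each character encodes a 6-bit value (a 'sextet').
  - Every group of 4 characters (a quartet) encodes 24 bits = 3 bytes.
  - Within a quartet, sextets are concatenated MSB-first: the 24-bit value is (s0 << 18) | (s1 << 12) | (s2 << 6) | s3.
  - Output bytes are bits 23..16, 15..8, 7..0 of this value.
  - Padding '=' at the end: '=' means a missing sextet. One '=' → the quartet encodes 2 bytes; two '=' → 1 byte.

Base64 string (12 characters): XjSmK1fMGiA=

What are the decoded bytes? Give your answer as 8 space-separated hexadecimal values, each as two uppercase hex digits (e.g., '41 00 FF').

After char 0 ('X'=23): chars_in_quartet=1 acc=0x17 bytes_emitted=0
After char 1 ('j'=35): chars_in_quartet=2 acc=0x5E3 bytes_emitted=0
After char 2 ('S'=18): chars_in_quartet=3 acc=0x178D2 bytes_emitted=0
After char 3 ('m'=38): chars_in_quartet=4 acc=0x5E34A6 -> emit 5E 34 A6, reset; bytes_emitted=3
After char 4 ('K'=10): chars_in_quartet=1 acc=0xA bytes_emitted=3
After char 5 ('1'=53): chars_in_quartet=2 acc=0x2B5 bytes_emitted=3
After char 6 ('f'=31): chars_in_quartet=3 acc=0xAD5F bytes_emitted=3
After char 7 ('M'=12): chars_in_quartet=4 acc=0x2B57CC -> emit 2B 57 CC, reset; bytes_emitted=6
After char 8 ('G'=6): chars_in_quartet=1 acc=0x6 bytes_emitted=6
After char 9 ('i'=34): chars_in_quartet=2 acc=0x1A2 bytes_emitted=6
After char 10 ('A'=0): chars_in_quartet=3 acc=0x6880 bytes_emitted=6
Padding '=': partial quartet acc=0x6880 -> emit 1A 20; bytes_emitted=8

Answer: 5E 34 A6 2B 57 CC 1A 20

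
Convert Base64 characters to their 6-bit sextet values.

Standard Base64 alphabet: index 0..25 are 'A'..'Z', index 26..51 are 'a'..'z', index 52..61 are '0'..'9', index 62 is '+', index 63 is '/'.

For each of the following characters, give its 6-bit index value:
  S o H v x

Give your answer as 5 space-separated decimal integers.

Answer: 18 40 7 47 49

Derivation:
'S': A..Z range, ord('S') − ord('A') = 18
'o': a..z range, 26 + ord('o') − ord('a') = 40
'H': A..Z range, ord('H') − ord('A') = 7
'v': a..z range, 26 + ord('v') − ord('a') = 47
'x': a..z range, 26 + ord('x') − ord('a') = 49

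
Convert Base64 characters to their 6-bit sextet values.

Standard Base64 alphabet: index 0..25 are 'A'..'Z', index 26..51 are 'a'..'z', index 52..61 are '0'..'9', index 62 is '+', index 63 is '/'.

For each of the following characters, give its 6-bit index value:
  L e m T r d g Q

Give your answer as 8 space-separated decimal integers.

'L': A..Z range, ord('L') − ord('A') = 11
'e': a..z range, 26 + ord('e') − ord('a') = 30
'm': a..z range, 26 + ord('m') − ord('a') = 38
'T': A..Z range, ord('T') − ord('A') = 19
'r': a..z range, 26 + ord('r') − ord('a') = 43
'd': a..z range, 26 + ord('d') − ord('a') = 29
'g': a..z range, 26 + ord('g') − ord('a') = 32
'Q': A..Z range, ord('Q') − ord('A') = 16

Answer: 11 30 38 19 43 29 32 16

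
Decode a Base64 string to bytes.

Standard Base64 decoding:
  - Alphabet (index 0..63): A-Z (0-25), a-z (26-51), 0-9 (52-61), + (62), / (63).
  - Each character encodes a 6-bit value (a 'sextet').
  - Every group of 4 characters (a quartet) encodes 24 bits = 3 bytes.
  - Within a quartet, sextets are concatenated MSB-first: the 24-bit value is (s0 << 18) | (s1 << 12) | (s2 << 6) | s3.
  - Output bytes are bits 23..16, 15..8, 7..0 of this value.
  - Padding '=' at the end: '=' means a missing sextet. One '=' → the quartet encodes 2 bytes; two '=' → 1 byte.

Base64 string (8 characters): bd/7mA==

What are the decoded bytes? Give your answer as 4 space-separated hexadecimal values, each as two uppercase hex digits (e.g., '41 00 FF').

Answer: 6D DF FB 98

Derivation:
After char 0 ('b'=27): chars_in_quartet=1 acc=0x1B bytes_emitted=0
After char 1 ('d'=29): chars_in_quartet=2 acc=0x6DD bytes_emitted=0
After char 2 ('/'=63): chars_in_quartet=3 acc=0x1B77F bytes_emitted=0
After char 3 ('7'=59): chars_in_quartet=4 acc=0x6DDFFB -> emit 6D DF FB, reset; bytes_emitted=3
After char 4 ('m'=38): chars_in_quartet=1 acc=0x26 bytes_emitted=3
After char 5 ('A'=0): chars_in_quartet=2 acc=0x980 bytes_emitted=3
Padding '==': partial quartet acc=0x980 -> emit 98; bytes_emitted=4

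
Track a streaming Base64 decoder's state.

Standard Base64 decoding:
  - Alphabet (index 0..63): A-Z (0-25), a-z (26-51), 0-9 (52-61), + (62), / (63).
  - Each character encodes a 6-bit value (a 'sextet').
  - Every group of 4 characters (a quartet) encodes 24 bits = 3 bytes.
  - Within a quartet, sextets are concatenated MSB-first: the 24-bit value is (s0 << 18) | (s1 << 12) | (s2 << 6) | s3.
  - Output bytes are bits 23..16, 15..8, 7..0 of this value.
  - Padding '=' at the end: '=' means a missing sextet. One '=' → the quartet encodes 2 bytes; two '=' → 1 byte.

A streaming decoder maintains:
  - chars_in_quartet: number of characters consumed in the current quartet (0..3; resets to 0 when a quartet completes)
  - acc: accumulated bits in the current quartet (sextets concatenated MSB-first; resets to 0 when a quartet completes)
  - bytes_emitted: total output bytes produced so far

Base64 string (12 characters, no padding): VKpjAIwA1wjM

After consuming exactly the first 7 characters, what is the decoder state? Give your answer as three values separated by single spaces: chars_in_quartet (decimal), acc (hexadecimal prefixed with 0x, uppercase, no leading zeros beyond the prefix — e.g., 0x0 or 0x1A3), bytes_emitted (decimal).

After char 0 ('V'=21): chars_in_quartet=1 acc=0x15 bytes_emitted=0
After char 1 ('K'=10): chars_in_quartet=2 acc=0x54A bytes_emitted=0
After char 2 ('p'=41): chars_in_quartet=3 acc=0x152A9 bytes_emitted=0
After char 3 ('j'=35): chars_in_quartet=4 acc=0x54AA63 -> emit 54 AA 63, reset; bytes_emitted=3
After char 4 ('A'=0): chars_in_quartet=1 acc=0x0 bytes_emitted=3
After char 5 ('I'=8): chars_in_quartet=2 acc=0x8 bytes_emitted=3
After char 6 ('w'=48): chars_in_quartet=3 acc=0x230 bytes_emitted=3

Answer: 3 0x230 3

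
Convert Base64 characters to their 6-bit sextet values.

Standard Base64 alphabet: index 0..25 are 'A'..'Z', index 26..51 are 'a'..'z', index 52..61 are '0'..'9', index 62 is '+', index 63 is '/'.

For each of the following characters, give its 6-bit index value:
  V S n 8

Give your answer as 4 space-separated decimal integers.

'V': A..Z range, ord('V') − ord('A') = 21
'S': A..Z range, ord('S') − ord('A') = 18
'n': a..z range, 26 + ord('n') − ord('a') = 39
'8': 0..9 range, 52 + ord('8') − ord('0') = 60

Answer: 21 18 39 60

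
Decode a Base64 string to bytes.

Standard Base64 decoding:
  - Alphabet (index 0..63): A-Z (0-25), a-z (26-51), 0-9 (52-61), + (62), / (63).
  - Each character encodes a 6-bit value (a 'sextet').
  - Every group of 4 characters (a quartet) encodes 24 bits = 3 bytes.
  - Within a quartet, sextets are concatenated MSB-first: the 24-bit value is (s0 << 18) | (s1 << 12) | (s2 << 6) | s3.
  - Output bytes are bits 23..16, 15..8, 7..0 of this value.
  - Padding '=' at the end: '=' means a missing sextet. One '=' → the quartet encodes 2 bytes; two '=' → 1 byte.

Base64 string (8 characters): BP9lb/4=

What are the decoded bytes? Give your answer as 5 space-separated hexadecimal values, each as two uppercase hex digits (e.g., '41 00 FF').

After char 0 ('B'=1): chars_in_quartet=1 acc=0x1 bytes_emitted=0
After char 1 ('P'=15): chars_in_quartet=2 acc=0x4F bytes_emitted=0
After char 2 ('9'=61): chars_in_quartet=3 acc=0x13FD bytes_emitted=0
After char 3 ('l'=37): chars_in_quartet=4 acc=0x4FF65 -> emit 04 FF 65, reset; bytes_emitted=3
After char 4 ('b'=27): chars_in_quartet=1 acc=0x1B bytes_emitted=3
After char 5 ('/'=63): chars_in_quartet=2 acc=0x6FF bytes_emitted=3
After char 6 ('4'=56): chars_in_quartet=3 acc=0x1BFF8 bytes_emitted=3
Padding '=': partial quartet acc=0x1BFF8 -> emit 6F FE; bytes_emitted=5

Answer: 04 FF 65 6F FE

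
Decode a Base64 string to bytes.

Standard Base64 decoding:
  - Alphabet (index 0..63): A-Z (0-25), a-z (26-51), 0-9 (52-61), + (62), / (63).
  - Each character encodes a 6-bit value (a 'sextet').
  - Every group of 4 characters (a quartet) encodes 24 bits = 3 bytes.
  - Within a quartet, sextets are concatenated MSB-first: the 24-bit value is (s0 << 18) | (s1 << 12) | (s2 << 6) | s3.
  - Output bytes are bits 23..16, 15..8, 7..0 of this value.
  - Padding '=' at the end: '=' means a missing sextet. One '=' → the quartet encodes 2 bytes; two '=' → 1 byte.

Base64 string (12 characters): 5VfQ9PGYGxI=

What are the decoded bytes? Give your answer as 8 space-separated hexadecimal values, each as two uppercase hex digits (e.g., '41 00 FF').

Answer: E5 57 D0 F4 F1 98 1B 12

Derivation:
After char 0 ('5'=57): chars_in_quartet=1 acc=0x39 bytes_emitted=0
After char 1 ('V'=21): chars_in_quartet=2 acc=0xE55 bytes_emitted=0
After char 2 ('f'=31): chars_in_quartet=3 acc=0x3955F bytes_emitted=0
After char 3 ('Q'=16): chars_in_quartet=4 acc=0xE557D0 -> emit E5 57 D0, reset; bytes_emitted=3
After char 4 ('9'=61): chars_in_quartet=1 acc=0x3D bytes_emitted=3
After char 5 ('P'=15): chars_in_quartet=2 acc=0xF4F bytes_emitted=3
After char 6 ('G'=6): chars_in_quartet=3 acc=0x3D3C6 bytes_emitted=3
After char 7 ('Y'=24): chars_in_quartet=4 acc=0xF4F198 -> emit F4 F1 98, reset; bytes_emitted=6
After char 8 ('G'=6): chars_in_quartet=1 acc=0x6 bytes_emitted=6
After char 9 ('x'=49): chars_in_quartet=2 acc=0x1B1 bytes_emitted=6
After char 10 ('I'=8): chars_in_quartet=3 acc=0x6C48 bytes_emitted=6
Padding '=': partial quartet acc=0x6C48 -> emit 1B 12; bytes_emitted=8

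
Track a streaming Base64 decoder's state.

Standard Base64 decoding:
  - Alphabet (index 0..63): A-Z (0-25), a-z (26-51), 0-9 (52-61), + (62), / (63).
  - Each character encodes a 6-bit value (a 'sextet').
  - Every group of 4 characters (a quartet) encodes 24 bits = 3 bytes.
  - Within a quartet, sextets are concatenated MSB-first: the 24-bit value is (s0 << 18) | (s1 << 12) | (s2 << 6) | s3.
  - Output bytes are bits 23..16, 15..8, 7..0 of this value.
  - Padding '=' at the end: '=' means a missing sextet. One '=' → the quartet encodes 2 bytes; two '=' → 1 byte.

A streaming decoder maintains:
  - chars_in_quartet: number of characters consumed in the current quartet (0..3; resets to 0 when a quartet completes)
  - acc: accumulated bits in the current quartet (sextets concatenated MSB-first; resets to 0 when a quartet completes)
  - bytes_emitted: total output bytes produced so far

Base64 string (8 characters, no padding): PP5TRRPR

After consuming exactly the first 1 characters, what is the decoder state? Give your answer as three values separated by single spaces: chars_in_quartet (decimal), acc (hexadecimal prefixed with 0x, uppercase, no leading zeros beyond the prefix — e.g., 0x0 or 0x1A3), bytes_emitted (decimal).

After char 0 ('P'=15): chars_in_quartet=1 acc=0xF bytes_emitted=0

Answer: 1 0xF 0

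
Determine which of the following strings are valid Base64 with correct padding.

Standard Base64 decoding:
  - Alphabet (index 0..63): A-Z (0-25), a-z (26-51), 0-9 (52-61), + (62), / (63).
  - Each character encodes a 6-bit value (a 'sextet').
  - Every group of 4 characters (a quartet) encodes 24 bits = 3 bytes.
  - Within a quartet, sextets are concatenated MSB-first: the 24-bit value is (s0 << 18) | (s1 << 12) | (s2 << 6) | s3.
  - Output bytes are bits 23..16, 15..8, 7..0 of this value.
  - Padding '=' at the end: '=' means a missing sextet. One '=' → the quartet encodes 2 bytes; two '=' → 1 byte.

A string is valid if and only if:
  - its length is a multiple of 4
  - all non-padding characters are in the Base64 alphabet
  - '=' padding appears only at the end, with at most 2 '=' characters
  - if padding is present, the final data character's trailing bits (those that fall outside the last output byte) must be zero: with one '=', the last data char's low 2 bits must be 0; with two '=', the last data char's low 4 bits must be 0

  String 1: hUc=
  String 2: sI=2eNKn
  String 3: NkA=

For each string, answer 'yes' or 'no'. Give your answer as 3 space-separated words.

String 1: 'hUc=' → valid
String 2: 'sI=2eNKn' → invalid (bad char(s): ['=']; '=' in middle)
String 3: 'NkA=' → valid

Answer: yes no yes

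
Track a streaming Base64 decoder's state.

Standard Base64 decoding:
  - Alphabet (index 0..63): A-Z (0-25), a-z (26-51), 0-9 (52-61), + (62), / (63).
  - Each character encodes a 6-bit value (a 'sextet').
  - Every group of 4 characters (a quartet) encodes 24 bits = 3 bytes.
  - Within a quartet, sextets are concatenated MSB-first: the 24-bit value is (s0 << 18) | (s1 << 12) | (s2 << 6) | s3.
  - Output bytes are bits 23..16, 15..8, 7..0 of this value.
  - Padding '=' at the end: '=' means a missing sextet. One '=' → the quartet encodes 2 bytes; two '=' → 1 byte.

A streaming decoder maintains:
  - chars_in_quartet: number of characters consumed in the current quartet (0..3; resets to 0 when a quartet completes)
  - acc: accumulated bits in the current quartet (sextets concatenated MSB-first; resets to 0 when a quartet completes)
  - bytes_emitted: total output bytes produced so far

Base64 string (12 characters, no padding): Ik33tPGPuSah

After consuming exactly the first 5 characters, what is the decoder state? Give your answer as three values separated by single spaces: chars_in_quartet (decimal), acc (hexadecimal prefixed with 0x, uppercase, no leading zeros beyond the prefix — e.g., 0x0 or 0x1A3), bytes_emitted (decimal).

Answer: 1 0x2D 3

Derivation:
After char 0 ('I'=8): chars_in_quartet=1 acc=0x8 bytes_emitted=0
After char 1 ('k'=36): chars_in_quartet=2 acc=0x224 bytes_emitted=0
After char 2 ('3'=55): chars_in_quartet=3 acc=0x8937 bytes_emitted=0
After char 3 ('3'=55): chars_in_quartet=4 acc=0x224DF7 -> emit 22 4D F7, reset; bytes_emitted=3
After char 4 ('t'=45): chars_in_quartet=1 acc=0x2D bytes_emitted=3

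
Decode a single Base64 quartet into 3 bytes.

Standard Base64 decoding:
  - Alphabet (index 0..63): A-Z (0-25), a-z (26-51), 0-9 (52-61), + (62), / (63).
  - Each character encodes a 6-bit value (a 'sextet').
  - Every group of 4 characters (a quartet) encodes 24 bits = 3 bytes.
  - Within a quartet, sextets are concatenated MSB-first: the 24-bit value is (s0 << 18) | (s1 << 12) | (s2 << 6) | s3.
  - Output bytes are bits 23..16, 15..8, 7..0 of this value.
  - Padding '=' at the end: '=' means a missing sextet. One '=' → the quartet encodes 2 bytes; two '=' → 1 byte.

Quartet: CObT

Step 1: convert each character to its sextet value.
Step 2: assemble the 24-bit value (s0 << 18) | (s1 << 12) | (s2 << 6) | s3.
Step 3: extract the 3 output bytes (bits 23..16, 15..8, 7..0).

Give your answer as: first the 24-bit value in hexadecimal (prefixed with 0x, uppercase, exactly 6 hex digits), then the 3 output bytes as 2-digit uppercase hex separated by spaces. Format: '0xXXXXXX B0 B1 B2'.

Answer: 0x08E6D3 08 E6 D3

Derivation:
Sextets: C=2, O=14, b=27, T=19
24-bit: (2<<18) | (14<<12) | (27<<6) | 19
      = 0x080000 | 0x00E000 | 0x0006C0 | 0x000013
      = 0x08E6D3
Bytes: (v>>16)&0xFF=08, (v>>8)&0xFF=E6, v&0xFF=D3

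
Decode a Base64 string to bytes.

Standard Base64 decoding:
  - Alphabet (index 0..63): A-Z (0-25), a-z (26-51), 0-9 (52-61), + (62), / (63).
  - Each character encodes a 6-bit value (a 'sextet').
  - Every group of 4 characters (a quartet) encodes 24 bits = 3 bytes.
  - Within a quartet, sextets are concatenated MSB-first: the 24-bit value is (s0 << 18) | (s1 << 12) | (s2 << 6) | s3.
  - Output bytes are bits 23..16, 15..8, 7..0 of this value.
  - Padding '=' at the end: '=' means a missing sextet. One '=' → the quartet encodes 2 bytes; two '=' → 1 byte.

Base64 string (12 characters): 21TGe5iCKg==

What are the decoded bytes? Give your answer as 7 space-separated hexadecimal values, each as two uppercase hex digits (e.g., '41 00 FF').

After char 0 ('2'=54): chars_in_quartet=1 acc=0x36 bytes_emitted=0
After char 1 ('1'=53): chars_in_quartet=2 acc=0xDB5 bytes_emitted=0
After char 2 ('T'=19): chars_in_quartet=3 acc=0x36D53 bytes_emitted=0
After char 3 ('G'=6): chars_in_quartet=4 acc=0xDB54C6 -> emit DB 54 C6, reset; bytes_emitted=3
After char 4 ('e'=30): chars_in_quartet=1 acc=0x1E bytes_emitted=3
After char 5 ('5'=57): chars_in_quartet=2 acc=0x7B9 bytes_emitted=3
After char 6 ('i'=34): chars_in_quartet=3 acc=0x1EE62 bytes_emitted=3
After char 7 ('C'=2): chars_in_quartet=4 acc=0x7B9882 -> emit 7B 98 82, reset; bytes_emitted=6
After char 8 ('K'=10): chars_in_quartet=1 acc=0xA bytes_emitted=6
After char 9 ('g'=32): chars_in_quartet=2 acc=0x2A0 bytes_emitted=6
Padding '==': partial quartet acc=0x2A0 -> emit 2A; bytes_emitted=7

Answer: DB 54 C6 7B 98 82 2A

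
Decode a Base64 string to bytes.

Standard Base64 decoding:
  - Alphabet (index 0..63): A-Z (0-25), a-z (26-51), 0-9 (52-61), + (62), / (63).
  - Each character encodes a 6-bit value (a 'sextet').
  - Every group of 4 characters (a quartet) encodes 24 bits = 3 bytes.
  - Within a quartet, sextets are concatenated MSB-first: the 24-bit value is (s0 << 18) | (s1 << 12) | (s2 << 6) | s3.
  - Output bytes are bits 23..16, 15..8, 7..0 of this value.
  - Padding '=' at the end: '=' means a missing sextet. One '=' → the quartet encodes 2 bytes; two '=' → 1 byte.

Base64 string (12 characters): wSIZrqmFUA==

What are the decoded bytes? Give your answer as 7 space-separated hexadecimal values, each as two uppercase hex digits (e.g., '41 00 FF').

Answer: C1 22 19 AE A9 85 50

Derivation:
After char 0 ('w'=48): chars_in_quartet=1 acc=0x30 bytes_emitted=0
After char 1 ('S'=18): chars_in_quartet=2 acc=0xC12 bytes_emitted=0
After char 2 ('I'=8): chars_in_quartet=3 acc=0x30488 bytes_emitted=0
After char 3 ('Z'=25): chars_in_quartet=4 acc=0xC12219 -> emit C1 22 19, reset; bytes_emitted=3
After char 4 ('r'=43): chars_in_quartet=1 acc=0x2B bytes_emitted=3
After char 5 ('q'=42): chars_in_quartet=2 acc=0xAEA bytes_emitted=3
After char 6 ('m'=38): chars_in_quartet=3 acc=0x2BAA6 bytes_emitted=3
After char 7 ('F'=5): chars_in_quartet=4 acc=0xAEA985 -> emit AE A9 85, reset; bytes_emitted=6
After char 8 ('U'=20): chars_in_quartet=1 acc=0x14 bytes_emitted=6
After char 9 ('A'=0): chars_in_quartet=2 acc=0x500 bytes_emitted=6
Padding '==': partial quartet acc=0x500 -> emit 50; bytes_emitted=7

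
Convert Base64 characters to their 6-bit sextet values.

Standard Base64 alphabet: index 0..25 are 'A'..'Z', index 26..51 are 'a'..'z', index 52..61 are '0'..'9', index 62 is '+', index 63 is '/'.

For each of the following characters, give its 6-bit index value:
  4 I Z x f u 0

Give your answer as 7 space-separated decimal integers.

'4': 0..9 range, 52 + ord('4') − ord('0') = 56
'I': A..Z range, ord('I') − ord('A') = 8
'Z': A..Z range, ord('Z') − ord('A') = 25
'x': a..z range, 26 + ord('x') − ord('a') = 49
'f': a..z range, 26 + ord('f') − ord('a') = 31
'u': a..z range, 26 + ord('u') − ord('a') = 46
'0': 0..9 range, 52 + ord('0') − ord('0') = 52

Answer: 56 8 25 49 31 46 52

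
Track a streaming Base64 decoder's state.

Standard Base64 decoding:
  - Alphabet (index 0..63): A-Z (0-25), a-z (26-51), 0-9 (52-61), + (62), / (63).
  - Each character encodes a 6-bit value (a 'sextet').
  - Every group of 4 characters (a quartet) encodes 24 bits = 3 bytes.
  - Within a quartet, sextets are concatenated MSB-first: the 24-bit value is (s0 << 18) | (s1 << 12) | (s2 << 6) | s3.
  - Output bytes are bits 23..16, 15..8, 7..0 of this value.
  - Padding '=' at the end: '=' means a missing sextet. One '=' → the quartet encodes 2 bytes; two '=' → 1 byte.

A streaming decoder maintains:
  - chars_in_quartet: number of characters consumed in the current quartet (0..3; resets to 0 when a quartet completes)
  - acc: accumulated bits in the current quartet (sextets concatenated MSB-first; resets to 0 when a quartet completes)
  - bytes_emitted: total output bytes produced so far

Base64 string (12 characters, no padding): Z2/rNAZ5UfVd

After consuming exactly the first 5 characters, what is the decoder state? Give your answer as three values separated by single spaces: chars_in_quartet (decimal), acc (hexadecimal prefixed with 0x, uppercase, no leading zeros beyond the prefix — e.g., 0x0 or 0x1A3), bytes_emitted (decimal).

After char 0 ('Z'=25): chars_in_quartet=1 acc=0x19 bytes_emitted=0
After char 1 ('2'=54): chars_in_quartet=2 acc=0x676 bytes_emitted=0
After char 2 ('/'=63): chars_in_quartet=3 acc=0x19DBF bytes_emitted=0
After char 3 ('r'=43): chars_in_quartet=4 acc=0x676FEB -> emit 67 6F EB, reset; bytes_emitted=3
After char 4 ('N'=13): chars_in_quartet=1 acc=0xD bytes_emitted=3

Answer: 1 0xD 3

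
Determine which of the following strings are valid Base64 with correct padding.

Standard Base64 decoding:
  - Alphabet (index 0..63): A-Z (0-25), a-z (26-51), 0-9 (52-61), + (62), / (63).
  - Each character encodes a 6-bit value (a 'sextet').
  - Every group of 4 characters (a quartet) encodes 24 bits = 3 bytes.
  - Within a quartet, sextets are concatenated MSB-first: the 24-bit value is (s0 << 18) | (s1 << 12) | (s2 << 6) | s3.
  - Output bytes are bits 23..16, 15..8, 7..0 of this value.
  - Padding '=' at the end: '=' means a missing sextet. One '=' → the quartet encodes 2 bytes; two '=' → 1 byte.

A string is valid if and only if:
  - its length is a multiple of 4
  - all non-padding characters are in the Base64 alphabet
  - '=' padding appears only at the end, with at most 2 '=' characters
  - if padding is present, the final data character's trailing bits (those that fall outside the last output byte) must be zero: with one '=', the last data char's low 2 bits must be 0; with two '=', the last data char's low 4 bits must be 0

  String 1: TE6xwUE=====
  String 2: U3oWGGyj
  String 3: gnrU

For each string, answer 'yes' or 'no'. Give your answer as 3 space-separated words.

Answer: no yes yes

Derivation:
String 1: 'TE6xwUE=====' → invalid (5 pad chars (max 2))
String 2: 'U3oWGGyj' → valid
String 3: 'gnrU' → valid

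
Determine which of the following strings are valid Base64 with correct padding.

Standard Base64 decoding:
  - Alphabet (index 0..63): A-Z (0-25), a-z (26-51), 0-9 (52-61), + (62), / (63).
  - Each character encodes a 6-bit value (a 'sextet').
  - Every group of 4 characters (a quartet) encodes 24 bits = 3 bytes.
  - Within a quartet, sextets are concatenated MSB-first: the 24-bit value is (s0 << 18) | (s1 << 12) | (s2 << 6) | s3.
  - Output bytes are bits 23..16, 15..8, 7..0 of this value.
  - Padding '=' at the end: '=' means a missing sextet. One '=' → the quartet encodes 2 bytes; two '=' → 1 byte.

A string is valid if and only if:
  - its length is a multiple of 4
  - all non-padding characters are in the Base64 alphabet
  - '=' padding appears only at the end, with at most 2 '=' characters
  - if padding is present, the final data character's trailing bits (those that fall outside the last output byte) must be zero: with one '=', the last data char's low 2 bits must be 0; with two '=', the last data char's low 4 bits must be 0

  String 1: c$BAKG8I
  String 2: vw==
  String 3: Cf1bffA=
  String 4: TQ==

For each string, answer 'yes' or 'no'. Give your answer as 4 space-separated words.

Answer: no yes yes yes

Derivation:
String 1: 'c$BAKG8I' → invalid (bad char(s): ['$'])
String 2: 'vw==' → valid
String 3: 'Cf1bffA=' → valid
String 4: 'TQ==' → valid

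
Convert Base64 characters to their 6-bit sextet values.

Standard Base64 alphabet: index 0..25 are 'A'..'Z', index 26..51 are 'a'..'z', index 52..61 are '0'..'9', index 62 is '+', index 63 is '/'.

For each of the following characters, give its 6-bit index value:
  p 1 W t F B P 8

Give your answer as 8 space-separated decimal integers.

Answer: 41 53 22 45 5 1 15 60

Derivation:
'p': a..z range, 26 + ord('p') − ord('a') = 41
'1': 0..9 range, 52 + ord('1') − ord('0') = 53
'W': A..Z range, ord('W') − ord('A') = 22
't': a..z range, 26 + ord('t') − ord('a') = 45
'F': A..Z range, ord('F') − ord('A') = 5
'B': A..Z range, ord('B') − ord('A') = 1
'P': A..Z range, ord('P') − ord('A') = 15
'8': 0..9 range, 52 + ord('8') − ord('0') = 60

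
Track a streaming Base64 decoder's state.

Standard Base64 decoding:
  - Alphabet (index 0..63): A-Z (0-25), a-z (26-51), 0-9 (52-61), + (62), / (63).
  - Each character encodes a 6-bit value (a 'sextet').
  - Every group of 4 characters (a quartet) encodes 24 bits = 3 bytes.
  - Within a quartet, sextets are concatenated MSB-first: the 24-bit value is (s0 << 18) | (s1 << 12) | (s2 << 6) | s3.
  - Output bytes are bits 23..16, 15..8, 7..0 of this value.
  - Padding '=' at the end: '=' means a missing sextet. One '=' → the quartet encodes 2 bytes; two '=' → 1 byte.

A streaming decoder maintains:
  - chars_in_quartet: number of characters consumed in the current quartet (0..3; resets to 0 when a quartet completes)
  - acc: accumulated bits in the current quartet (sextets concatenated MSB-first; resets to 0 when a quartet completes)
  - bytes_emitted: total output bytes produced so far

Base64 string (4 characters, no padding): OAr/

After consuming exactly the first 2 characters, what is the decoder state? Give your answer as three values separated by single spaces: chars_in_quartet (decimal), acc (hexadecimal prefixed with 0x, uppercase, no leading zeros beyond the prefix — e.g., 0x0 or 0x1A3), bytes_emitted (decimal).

Answer: 2 0x380 0

Derivation:
After char 0 ('O'=14): chars_in_quartet=1 acc=0xE bytes_emitted=0
After char 1 ('A'=0): chars_in_quartet=2 acc=0x380 bytes_emitted=0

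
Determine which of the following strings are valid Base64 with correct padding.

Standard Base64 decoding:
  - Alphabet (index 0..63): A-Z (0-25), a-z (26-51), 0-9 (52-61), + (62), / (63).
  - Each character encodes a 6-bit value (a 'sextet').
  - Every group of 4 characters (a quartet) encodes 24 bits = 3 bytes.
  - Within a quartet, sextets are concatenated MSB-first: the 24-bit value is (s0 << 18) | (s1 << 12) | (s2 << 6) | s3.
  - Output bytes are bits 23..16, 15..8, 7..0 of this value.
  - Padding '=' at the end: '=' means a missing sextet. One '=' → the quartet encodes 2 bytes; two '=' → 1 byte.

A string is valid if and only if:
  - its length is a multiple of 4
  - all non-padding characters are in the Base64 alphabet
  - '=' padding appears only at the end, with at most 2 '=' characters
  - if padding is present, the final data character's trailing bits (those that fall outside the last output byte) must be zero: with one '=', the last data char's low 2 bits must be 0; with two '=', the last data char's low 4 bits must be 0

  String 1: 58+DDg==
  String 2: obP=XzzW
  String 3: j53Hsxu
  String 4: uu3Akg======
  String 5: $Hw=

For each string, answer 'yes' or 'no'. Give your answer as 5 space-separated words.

Answer: yes no no no no

Derivation:
String 1: '58+DDg==' → valid
String 2: 'obP=XzzW' → invalid (bad char(s): ['=']; '=' in middle)
String 3: 'j53Hsxu' → invalid (len=7 not mult of 4)
String 4: 'uu3Akg======' → invalid (6 pad chars (max 2))
String 5: '$Hw=' → invalid (bad char(s): ['$'])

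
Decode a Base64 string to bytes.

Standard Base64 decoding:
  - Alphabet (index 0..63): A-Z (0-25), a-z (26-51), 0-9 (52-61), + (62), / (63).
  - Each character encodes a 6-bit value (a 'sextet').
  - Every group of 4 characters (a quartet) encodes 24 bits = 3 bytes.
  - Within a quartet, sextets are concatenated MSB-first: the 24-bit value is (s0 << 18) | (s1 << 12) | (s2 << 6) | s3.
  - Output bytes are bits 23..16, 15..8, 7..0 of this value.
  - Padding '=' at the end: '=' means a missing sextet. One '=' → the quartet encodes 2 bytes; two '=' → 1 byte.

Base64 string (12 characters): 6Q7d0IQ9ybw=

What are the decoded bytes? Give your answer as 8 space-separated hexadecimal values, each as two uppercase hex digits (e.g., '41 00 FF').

After char 0 ('6'=58): chars_in_quartet=1 acc=0x3A bytes_emitted=0
After char 1 ('Q'=16): chars_in_quartet=2 acc=0xE90 bytes_emitted=0
After char 2 ('7'=59): chars_in_quartet=3 acc=0x3A43B bytes_emitted=0
After char 3 ('d'=29): chars_in_quartet=4 acc=0xE90EDD -> emit E9 0E DD, reset; bytes_emitted=3
After char 4 ('0'=52): chars_in_quartet=1 acc=0x34 bytes_emitted=3
After char 5 ('I'=8): chars_in_quartet=2 acc=0xD08 bytes_emitted=3
After char 6 ('Q'=16): chars_in_quartet=3 acc=0x34210 bytes_emitted=3
After char 7 ('9'=61): chars_in_quartet=4 acc=0xD0843D -> emit D0 84 3D, reset; bytes_emitted=6
After char 8 ('y'=50): chars_in_quartet=1 acc=0x32 bytes_emitted=6
After char 9 ('b'=27): chars_in_quartet=2 acc=0xC9B bytes_emitted=6
After char 10 ('w'=48): chars_in_quartet=3 acc=0x326F0 bytes_emitted=6
Padding '=': partial quartet acc=0x326F0 -> emit C9 BC; bytes_emitted=8

Answer: E9 0E DD D0 84 3D C9 BC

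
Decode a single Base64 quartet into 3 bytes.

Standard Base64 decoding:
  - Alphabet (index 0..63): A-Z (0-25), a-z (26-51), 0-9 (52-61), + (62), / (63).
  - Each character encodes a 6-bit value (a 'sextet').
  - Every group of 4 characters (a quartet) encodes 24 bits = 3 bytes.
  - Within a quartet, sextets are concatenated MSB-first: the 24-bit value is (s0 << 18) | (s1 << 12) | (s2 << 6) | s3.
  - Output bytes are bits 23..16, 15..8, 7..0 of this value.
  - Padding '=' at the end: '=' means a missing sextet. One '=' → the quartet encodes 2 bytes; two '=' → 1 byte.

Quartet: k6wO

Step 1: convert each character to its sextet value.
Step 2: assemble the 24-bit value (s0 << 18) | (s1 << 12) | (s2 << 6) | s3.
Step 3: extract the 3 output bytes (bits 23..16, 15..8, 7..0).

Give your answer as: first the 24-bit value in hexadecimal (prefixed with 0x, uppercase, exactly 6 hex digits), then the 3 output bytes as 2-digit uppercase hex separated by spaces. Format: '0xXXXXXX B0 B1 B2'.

Sextets: k=36, 6=58, w=48, O=14
24-bit: (36<<18) | (58<<12) | (48<<6) | 14
      = 0x900000 | 0x03A000 | 0x000C00 | 0x00000E
      = 0x93AC0E
Bytes: (v>>16)&0xFF=93, (v>>8)&0xFF=AC, v&0xFF=0E

Answer: 0x93AC0E 93 AC 0E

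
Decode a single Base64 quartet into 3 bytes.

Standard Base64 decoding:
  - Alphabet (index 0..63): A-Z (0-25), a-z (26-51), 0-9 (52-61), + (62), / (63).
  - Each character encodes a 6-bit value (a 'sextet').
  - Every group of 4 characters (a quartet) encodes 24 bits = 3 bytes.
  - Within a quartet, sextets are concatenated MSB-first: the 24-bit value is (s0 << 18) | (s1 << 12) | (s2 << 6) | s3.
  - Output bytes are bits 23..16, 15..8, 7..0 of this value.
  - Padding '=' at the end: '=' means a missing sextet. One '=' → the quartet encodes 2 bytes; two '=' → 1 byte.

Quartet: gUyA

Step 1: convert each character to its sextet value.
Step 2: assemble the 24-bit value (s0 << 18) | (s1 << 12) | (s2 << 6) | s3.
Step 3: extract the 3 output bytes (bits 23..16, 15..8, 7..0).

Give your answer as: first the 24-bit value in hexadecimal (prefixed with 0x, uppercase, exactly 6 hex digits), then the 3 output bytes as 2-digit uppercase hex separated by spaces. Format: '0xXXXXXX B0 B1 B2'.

Answer: 0x814C80 81 4C 80

Derivation:
Sextets: g=32, U=20, y=50, A=0
24-bit: (32<<18) | (20<<12) | (50<<6) | 0
      = 0x800000 | 0x014000 | 0x000C80 | 0x000000
      = 0x814C80
Bytes: (v>>16)&0xFF=81, (v>>8)&0xFF=4C, v&0xFF=80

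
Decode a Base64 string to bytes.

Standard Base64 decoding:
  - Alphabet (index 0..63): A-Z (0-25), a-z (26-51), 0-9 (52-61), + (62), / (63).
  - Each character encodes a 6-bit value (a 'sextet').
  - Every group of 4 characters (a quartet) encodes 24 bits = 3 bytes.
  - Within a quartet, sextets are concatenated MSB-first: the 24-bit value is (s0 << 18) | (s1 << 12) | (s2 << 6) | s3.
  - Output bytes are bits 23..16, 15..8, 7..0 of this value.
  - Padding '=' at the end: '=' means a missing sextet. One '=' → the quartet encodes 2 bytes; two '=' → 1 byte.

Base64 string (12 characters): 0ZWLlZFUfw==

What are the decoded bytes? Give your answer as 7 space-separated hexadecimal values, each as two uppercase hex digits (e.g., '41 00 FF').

After char 0 ('0'=52): chars_in_quartet=1 acc=0x34 bytes_emitted=0
After char 1 ('Z'=25): chars_in_quartet=2 acc=0xD19 bytes_emitted=0
After char 2 ('W'=22): chars_in_quartet=3 acc=0x34656 bytes_emitted=0
After char 3 ('L'=11): chars_in_quartet=4 acc=0xD1958B -> emit D1 95 8B, reset; bytes_emitted=3
After char 4 ('l'=37): chars_in_quartet=1 acc=0x25 bytes_emitted=3
After char 5 ('Z'=25): chars_in_quartet=2 acc=0x959 bytes_emitted=3
After char 6 ('F'=5): chars_in_quartet=3 acc=0x25645 bytes_emitted=3
After char 7 ('U'=20): chars_in_quartet=4 acc=0x959154 -> emit 95 91 54, reset; bytes_emitted=6
After char 8 ('f'=31): chars_in_quartet=1 acc=0x1F bytes_emitted=6
After char 9 ('w'=48): chars_in_quartet=2 acc=0x7F0 bytes_emitted=6
Padding '==': partial quartet acc=0x7F0 -> emit 7F; bytes_emitted=7

Answer: D1 95 8B 95 91 54 7F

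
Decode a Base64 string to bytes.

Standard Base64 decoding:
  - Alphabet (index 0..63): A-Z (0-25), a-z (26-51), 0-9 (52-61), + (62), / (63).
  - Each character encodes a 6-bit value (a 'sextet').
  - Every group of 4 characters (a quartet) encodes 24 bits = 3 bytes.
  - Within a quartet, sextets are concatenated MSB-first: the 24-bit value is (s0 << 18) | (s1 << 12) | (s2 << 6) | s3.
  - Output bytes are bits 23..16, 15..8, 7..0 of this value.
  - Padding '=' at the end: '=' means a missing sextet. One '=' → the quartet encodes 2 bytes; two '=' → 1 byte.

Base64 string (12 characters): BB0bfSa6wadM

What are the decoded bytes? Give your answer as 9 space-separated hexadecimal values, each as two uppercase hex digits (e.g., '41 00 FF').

After char 0 ('B'=1): chars_in_quartet=1 acc=0x1 bytes_emitted=0
After char 1 ('B'=1): chars_in_quartet=2 acc=0x41 bytes_emitted=0
After char 2 ('0'=52): chars_in_quartet=3 acc=0x1074 bytes_emitted=0
After char 3 ('b'=27): chars_in_quartet=4 acc=0x41D1B -> emit 04 1D 1B, reset; bytes_emitted=3
After char 4 ('f'=31): chars_in_quartet=1 acc=0x1F bytes_emitted=3
After char 5 ('S'=18): chars_in_quartet=2 acc=0x7D2 bytes_emitted=3
After char 6 ('a'=26): chars_in_quartet=3 acc=0x1F49A bytes_emitted=3
After char 7 ('6'=58): chars_in_quartet=4 acc=0x7D26BA -> emit 7D 26 BA, reset; bytes_emitted=6
After char 8 ('w'=48): chars_in_quartet=1 acc=0x30 bytes_emitted=6
After char 9 ('a'=26): chars_in_quartet=2 acc=0xC1A bytes_emitted=6
After char 10 ('d'=29): chars_in_quartet=3 acc=0x3069D bytes_emitted=6
After char 11 ('M'=12): chars_in_quartet=4 acc=0xC1A74C -> emit C1 A7 4C, reset; bytes_emitted=9

Answer: 04 1D 1B 7D 26 BA C1 A7 4C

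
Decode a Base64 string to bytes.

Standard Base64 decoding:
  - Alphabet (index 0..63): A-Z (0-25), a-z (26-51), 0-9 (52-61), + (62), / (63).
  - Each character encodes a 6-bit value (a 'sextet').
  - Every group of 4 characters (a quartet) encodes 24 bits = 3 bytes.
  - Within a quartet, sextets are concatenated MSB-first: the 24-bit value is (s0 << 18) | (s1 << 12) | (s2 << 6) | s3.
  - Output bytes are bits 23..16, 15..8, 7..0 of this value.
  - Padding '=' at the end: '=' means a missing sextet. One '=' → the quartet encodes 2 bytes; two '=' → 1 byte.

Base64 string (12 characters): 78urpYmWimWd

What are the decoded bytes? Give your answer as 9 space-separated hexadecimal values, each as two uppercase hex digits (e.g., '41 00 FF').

Answer: EF CB AB A5 89 96 8A 65 9D

Derivation:
After char 0 ('7'=59): chars_in_quartet=1 acc=0x3B bytes_emitted=0
After char 1 ('8'=60): chars_in_quartet=2 acc=0xEFC bytes_emitted=0
After char 2 ('u'=46): chars_in_quartet=3 acc=0x3BF2E bytes_emitted=0
After char 3 ('r'=43): chars_in_quartet=4 acc=0xEFCBAB -> emit EF CB AB, reset; bytes_emitted=3
After char 4 ('p'=41): chars_in_quartet=1 acc=0x29 bytes_emitted=3
After char 5 ('Y'=24): chars_in_quartet=2 acc=0xA58 bytes_emitted=3
After char 6 ('m'=38): chars_in_quartet=3 acc=0x29626 bytes_emitted=3
After char 7 ('W'=22): chars_in_quartet=4 acc=0xA58996 -> emit A5 89 96, reset; bytes_emitted=6
After char 8 ('i'=34): chars_in_quartet=1 acc=0x22 bytes_emitted=6
After char 9 ('m'=38): chars_in_quartet=2 acc=0x8A6 bytes_emitted=6
After char 10 ('W'=22): chars_in_quartet=3 acc=0x22996 bytes_emitted=6
After char 11 ('d'=29): chars_in_quartet=4 acc=0x8A659D -> emit 8A 65 9D, reset; bytes_emitted=9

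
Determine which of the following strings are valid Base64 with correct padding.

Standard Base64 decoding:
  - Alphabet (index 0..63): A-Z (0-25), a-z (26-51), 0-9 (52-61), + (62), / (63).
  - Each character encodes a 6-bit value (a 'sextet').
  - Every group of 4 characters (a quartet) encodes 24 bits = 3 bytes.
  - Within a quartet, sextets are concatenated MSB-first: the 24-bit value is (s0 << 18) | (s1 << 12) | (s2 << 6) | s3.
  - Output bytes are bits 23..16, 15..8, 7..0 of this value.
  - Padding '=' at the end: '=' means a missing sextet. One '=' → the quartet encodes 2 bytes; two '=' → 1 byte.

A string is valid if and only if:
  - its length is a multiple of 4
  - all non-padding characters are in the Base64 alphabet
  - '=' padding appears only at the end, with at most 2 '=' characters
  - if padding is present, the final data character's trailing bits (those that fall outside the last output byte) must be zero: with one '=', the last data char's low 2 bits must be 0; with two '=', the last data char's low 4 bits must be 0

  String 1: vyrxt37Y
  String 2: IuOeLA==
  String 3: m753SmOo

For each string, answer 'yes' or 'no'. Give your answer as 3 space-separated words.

String 1: 'vyrxt37Y' → valid
String 2: 'IuOeLA==' → valid
String 3: 'm753SmOo' → valid

Answer: yes yes yes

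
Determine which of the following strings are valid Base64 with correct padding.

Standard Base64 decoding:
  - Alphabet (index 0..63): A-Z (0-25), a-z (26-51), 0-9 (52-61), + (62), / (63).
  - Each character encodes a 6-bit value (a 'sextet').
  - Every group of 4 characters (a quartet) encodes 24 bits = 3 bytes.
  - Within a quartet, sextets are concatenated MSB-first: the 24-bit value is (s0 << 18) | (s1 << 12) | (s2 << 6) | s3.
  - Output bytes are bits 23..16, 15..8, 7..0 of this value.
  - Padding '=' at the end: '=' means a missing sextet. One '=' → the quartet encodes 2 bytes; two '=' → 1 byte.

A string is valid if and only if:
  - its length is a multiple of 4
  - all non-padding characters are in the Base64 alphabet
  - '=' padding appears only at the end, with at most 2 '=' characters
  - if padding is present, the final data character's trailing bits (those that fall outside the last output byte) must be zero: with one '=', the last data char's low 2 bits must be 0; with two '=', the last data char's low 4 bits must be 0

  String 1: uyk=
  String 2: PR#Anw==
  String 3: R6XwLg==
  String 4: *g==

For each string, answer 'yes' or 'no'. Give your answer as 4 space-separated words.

Answer: yes no yes no

Derivation:
String 1: 'uyk=' → valid
String 2: 'PR#Anw==' → invalid (bad char(s): ['#'])
String 3: 'R6XwLg==' → valid
String 4: '*g==' → invalid (bad char(s): ['*'])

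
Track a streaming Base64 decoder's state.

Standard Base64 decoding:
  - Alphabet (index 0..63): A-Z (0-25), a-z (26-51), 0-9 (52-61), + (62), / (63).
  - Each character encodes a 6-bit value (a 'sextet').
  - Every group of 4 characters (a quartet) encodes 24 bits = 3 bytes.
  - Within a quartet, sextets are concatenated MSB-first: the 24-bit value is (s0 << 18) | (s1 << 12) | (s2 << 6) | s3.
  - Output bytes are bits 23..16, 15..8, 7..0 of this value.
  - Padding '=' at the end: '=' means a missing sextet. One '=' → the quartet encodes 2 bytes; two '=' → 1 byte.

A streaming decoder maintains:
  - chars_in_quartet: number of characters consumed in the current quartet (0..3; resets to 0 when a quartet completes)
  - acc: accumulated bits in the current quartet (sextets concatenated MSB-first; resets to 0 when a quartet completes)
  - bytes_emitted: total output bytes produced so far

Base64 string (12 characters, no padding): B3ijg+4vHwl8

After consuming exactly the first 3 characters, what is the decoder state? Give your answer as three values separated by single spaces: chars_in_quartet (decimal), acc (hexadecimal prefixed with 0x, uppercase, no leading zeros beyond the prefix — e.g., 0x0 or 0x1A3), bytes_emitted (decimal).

After char 0 ('B'=1): chars_in_quartet=1 acc=0x1 bytes_emitted=0
After char 1 ('3'=55): chars_in_quartet=2 acc=0x77 bytes_emitted=0
After char 2 ('i'=34): chars_in_quartet=3 acc=0x1DE2 bytes_emitted=0

Answer: 3 0x1DE2 0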